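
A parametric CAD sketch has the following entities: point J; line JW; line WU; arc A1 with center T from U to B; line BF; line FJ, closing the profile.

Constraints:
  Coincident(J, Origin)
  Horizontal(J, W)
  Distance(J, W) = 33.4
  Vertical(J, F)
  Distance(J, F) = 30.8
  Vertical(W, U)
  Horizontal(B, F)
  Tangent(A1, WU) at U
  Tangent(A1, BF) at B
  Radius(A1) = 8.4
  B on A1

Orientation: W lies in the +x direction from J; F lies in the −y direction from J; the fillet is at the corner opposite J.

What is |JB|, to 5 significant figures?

39.669

J is at the origin; JW is horizontal with |JW| = 33.4 and W on the +x side, so W = (33.400, 0.0000). J and F share the same x with |JF| = 30.8 and F on the −y side, so F = (0.0000, -30.800). The virtual corner opposite J is at (33.400, -30.800). A1 meets WU tangentially, so TU is at right angles to WU and the tangent condition forces TB to be normal to BF, with radius 8.4, so the center T sits 8.4 in from both sides at T = (25.000, -22.400). That places the tangent points at U = (33.400, -22.400) on WU and B = (25.000, -30.800) on BF. Then |JB| = |B − J| = 39.669.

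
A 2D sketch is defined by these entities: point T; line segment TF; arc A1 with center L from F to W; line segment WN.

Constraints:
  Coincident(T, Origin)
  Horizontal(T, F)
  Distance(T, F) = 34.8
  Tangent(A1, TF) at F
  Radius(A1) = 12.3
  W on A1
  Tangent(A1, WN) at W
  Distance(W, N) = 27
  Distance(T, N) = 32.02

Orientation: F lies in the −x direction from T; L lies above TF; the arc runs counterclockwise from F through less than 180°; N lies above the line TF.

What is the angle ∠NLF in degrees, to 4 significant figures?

126.8°

Checks: |LW| = 12.30 ✓; ∠(LW, WN) = 90.00° ✓; |WN| = 27.00 ✓; |TN| = 32.02 ✓.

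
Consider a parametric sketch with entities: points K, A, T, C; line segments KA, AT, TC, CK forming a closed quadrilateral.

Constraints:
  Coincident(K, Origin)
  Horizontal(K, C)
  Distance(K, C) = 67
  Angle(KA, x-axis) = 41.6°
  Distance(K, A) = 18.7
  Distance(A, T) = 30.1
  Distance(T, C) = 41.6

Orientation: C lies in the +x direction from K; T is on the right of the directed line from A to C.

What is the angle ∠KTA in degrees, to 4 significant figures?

35.36°

K is at the origin; K and C share the same y with |KC| = 67.0 and C in +x, so C = (67.0, 0). KA runs at 41.6° with |KA| = 18.7, so A = (13.98, 12.42). T is determined by |AT| = 30.1 and |TC| = 41.6 together: it lies at the intersection of circle(A, 30.1) and circle(C, 41.6). With |AC| = 54.45, the foot of the radical line on AC is 19.65 from A and the perpendicular offset is √(30.1² − 19.65²) = 22.80. Taking the right-of-AC solution: T = (27.92, -14.26).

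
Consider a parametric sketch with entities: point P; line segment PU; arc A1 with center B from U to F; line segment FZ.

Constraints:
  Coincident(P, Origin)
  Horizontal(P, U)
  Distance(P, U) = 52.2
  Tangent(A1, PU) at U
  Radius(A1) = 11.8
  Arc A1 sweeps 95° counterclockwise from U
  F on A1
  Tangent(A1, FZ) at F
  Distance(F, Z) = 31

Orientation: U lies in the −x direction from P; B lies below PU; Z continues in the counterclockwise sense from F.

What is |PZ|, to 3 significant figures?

75.3

On A1, U sits at bearing 90° from B; a 95° counterclockwise sweep puts F at bearing 185°, so F = B + 11.8·(cos 185°, sin 185°) = (-64.0, -12.8). A1 meets FZ tangentially, so BF is at right angles to FZ, so FZ runs along (−sin 185°, cos 185°); with |FZ| = 31.0, Z = (-61.3, -43.7). Then |PZ| = |Z − P| = 75.3.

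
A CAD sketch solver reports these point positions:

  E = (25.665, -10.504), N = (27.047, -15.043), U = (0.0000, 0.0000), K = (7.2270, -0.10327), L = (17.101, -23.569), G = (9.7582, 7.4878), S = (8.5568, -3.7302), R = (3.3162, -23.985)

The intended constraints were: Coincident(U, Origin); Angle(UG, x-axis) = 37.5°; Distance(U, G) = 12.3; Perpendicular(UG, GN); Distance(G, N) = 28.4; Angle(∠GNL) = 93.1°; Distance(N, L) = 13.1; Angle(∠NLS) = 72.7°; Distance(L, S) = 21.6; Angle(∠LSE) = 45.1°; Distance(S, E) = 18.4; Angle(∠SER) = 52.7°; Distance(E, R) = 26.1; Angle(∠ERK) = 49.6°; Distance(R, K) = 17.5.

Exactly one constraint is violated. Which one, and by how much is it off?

Distance(R, K) = 17.5 — off by 6.70.

U = (0.00, 0.00) ✓; UG at 37.50° ✓; |UG| = 12.30 ✓; ∠(UG, GN) = 90.00° ✓; |GN| = 28.40 ✓; ∠GNL = 93.10° ✓; |NL| = 13.10 ✓; ∠NLS = 72.70° ✓; |LS| = 21.60 ✓; ∠LSE = 45.10° ✓; |SE| = 18.40 ✓; ∠SER = 52.70° ✓; |ER| = 26.10 ✓; ∠ERK = 49.60° ✓; |RK| = 24.20 ✗.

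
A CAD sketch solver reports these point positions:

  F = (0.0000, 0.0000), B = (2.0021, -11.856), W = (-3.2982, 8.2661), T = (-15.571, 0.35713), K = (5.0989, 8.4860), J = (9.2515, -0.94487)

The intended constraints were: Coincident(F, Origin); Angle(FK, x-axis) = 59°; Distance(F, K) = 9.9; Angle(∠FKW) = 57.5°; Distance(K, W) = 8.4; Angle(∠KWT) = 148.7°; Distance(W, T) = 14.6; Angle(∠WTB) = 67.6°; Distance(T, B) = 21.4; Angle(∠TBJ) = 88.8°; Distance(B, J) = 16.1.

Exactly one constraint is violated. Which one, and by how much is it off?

Distance(B, J) = 16.1 — off by 3.00.

F = (0.00, 0.00) ✓; FK at 59.00° ✓; |FK| = 9.900 ✓; ∠FKW = 57.50° ✓; |KW| = 8.400 ✓; ∠KWT = 148.7° ✓; |WT| = 14.60 ✓; ∠WTB = 67.60° ✓; |TB| = 21.40 ✓; ∠TBJ = 88.80° ✓; |BJ| = 13.10 ✗.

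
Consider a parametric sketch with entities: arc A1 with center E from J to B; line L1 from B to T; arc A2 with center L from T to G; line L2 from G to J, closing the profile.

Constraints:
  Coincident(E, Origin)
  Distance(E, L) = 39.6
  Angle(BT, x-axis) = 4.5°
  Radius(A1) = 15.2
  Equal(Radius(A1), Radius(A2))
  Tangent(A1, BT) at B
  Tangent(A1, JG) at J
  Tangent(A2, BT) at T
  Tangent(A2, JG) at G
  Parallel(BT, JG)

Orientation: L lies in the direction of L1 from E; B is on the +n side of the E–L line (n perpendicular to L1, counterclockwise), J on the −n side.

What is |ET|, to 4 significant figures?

42.42

The slot axis is L1's direction at 4.5°, so u = (cos 4.5°, sin 4.5°) = (0.9969, 0.07846) and n = (−sin 4.5°, cos 4.5°) = (-0.07846, 0.9969). E is at the origin and L lies 39.6 along u from E, so L = 39.6·u = (39.48, 3.107). Tangency of A1 to both parallel lines with radius 15.2 puts B and J at E ± 15.2·n: B = (-1.193, 15.15), J = (1.193, -15.15). Equal radii place T and G the same way about L: T = L + 15.2·n = (38.29, 18.26), G = L − 15.2·n = (40.67, -12.05). Then |ET| = |T − E| = 42.42.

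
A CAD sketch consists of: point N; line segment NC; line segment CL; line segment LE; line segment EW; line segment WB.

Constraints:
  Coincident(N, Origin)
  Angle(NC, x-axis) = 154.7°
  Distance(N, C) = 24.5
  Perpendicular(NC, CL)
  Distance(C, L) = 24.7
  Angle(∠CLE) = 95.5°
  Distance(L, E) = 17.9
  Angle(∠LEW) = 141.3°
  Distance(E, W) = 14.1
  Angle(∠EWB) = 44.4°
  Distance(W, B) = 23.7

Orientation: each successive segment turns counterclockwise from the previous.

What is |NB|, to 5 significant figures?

22.964

N is at the origin; NC runs at 154.7° with length 24.5, so C = (-22.150, 10.470). The perpendicularity gives CL at right angles to NC, so CL runs at -115.30°; with |CL| = 24.7, L = (-32.706, -11.861). ∠CLE = 95.5° gives LE at -30.800° from the x-axis; with |LE| = 17.9, E = (-17.330, -21.026). ∠LEW = 141.3° gives EW at 7.9000° from the x-axis; with |EW| = 14.1, W = (-3.3642, -19.088). ∠EWB = 44.4° gives WB at 143.50° from the x-axis; with |WB| = 23.7, B = (-22.416, -4.9909). Then |NB| = |B − N| = 22.964.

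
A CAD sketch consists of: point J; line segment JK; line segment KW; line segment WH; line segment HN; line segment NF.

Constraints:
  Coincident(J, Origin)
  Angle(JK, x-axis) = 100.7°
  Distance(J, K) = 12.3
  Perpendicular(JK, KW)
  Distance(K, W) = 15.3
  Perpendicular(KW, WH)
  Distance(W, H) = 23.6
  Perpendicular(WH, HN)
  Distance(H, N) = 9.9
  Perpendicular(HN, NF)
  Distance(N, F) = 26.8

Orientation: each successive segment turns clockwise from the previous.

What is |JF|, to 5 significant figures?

16.414

J is at the origin; JK runs at 100.7° with length 12.3, so K = (-2.2837, 12.086). The perpendicularity gives KW at right angles to JK, so KW runs at 10.700°; with |KW| = 15.3, W = (12.750, 14.927). KW ⟂ WH, so WH runs at -79.300°; with |WH| = 23.6, H = (17.132, -8.2628). WH ⟂ HN, so HN runs at -169.30°; with |HN| = 9.9, N = (7.4041, -10.101). The perpendicularity gives NF at right angles to HN, so NF runs at 100.70°; with |NF| = 26.8, F = (2.4283, 16.233). Then |JF| = |F − J| = 16.414.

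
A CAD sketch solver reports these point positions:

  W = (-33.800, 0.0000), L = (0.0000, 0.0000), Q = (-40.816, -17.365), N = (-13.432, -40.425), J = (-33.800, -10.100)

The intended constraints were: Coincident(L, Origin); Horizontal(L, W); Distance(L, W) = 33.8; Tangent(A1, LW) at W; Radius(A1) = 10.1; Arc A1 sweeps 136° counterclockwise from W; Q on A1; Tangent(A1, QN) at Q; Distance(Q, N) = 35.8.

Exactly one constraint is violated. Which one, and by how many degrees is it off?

Tangent(A1, QN) at Q — off by 3.90°.

L = (0.00, 0.00) ✓; L.y = 0.00, W.y = 0.00 ✓; |LW| = 33.80 ✓; ∠(JW, WL) = 90.00° ✓; |JW| = 10.10 ✓; bearing(J→Q) − bearing(J→W) = 136.0° ✓; |JQ| = 10.10 ✓; ∠(JQ, QN) = 86.10° ✗; |QN| = 35.80 ✓.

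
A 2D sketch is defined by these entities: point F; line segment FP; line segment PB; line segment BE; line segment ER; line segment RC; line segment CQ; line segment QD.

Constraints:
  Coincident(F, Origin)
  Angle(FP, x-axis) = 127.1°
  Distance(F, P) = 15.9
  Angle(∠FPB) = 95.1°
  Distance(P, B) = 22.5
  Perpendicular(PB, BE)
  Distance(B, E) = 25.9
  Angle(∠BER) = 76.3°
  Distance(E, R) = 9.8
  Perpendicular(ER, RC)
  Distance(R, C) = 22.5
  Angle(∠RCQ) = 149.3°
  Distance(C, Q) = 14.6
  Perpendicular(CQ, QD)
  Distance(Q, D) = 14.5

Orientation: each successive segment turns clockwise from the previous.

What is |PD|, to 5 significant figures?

38.909

F is at the origin; FP runs at 127.1° with length 15.9, so P = (-9.5910, 12.682). ∠FPB = 95.1° gives PB at 42.200° from the x-axis; with |PB| = 22.5, B = (7.0771, 27.795). PB is perpendicular to BE, so BE runs at -47.800°; with |BE| = 25.9, E = (24.475, 8.6085). ∠BER = 76.3° gives ER at -151.50° from the x-axis; with |ER| = 9.8, R = (15.862, 3.9323). ER is perpendicular to RC, so RC runs at 118.50°; with |RC| = 22.5, C = (5.1262, 23.706). ∠RCQ = 149.3° gives CQ at 87.800° from the x-axis; with |CQ| = 14.6, Q = (5.6866, 38.295). CQ ⟂ QD, so QD runs at -2.2000°; with |QD| = 14.5, D = (20.176, 37.738). Then |PD| = |D − P| = 38.909.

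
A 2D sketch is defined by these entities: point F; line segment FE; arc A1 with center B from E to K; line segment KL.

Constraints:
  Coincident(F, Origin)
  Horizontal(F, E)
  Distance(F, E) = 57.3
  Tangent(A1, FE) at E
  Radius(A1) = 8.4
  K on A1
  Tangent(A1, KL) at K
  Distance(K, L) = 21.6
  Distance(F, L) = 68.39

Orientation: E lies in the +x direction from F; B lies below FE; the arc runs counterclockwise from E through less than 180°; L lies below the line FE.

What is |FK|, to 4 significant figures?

51.58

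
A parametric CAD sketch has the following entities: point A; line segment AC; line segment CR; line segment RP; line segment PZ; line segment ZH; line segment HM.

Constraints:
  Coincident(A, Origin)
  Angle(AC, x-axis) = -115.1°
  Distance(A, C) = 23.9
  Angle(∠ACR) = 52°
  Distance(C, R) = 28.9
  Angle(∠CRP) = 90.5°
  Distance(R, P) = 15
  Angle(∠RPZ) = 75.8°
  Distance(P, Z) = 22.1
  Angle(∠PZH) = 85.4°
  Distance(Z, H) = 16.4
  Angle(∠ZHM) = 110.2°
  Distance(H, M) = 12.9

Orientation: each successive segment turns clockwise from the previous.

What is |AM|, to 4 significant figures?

27.33

∠PZH = 85.4° gives ZH at -171.4° from the x-axis; with |ZH| = 16.4, H = (-21.07, -12.94). ∠ZHM = 110.2° gives HM at 118.8° from the x-axis; with |HM| = 12.9, M = (-27.28, -1.631). Then |AM| = |M − A| = 27.33.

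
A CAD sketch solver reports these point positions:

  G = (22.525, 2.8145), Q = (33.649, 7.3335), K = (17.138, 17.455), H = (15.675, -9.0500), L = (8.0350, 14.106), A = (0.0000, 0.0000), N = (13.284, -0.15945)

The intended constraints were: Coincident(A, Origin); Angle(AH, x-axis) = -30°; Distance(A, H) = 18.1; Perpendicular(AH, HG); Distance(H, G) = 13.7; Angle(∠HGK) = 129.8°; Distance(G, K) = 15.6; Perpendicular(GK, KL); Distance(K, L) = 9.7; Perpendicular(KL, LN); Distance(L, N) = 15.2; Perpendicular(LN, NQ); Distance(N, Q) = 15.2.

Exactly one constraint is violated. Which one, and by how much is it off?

Distance(N, Q) = 15.2 — off by 6.50.

A = (0.00, 0.00) ✓; AH at -30.00° ✓; |AH| = 18.10 ✓; ∠(AH, HG) = 90.00° ✓; |HG| = 13.70 ✓; ∠HGK = 129.8° ✓; |GK| = 15.60 ✓; ∠(GK, KL) = 90.00° ✓; |KL| = 9.700 ✓; ∠(KL, LN) = 90.00° ✓; |LN| = 15.20 ✓; ∠(LN, NQ) = 90.00° ✓; |NQ| = 21.70 ✗.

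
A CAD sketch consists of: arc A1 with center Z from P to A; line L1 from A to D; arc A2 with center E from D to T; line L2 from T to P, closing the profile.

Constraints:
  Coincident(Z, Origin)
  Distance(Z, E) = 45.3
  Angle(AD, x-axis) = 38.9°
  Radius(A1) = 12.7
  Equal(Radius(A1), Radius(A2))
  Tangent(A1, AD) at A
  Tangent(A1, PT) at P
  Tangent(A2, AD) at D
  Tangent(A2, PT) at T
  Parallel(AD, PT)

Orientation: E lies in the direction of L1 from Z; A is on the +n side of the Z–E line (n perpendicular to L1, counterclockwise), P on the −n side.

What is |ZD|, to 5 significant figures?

47.047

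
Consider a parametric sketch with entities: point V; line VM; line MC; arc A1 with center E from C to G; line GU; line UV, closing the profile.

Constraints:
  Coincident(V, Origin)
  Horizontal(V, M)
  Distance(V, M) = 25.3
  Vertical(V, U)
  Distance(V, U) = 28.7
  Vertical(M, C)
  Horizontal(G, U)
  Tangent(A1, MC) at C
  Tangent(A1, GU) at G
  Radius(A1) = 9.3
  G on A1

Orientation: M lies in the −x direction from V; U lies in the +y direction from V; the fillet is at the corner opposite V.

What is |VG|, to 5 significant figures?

32.859

V is at the origin; VM is horizontal with |VM| = 25.3 and M on the −x side, so M = (-25.300, 0.0000). VU is vertical with |VU| = 28.7 and U on the +y side, so U = (0.0000, 28.700). The virtual corner opposite V is at (-25.300, 28.700). Tangency of A1 to MC means the radius EC is perpendicular to MC and A1 meets GU tangentially, so EG is at right angles to GU, with radius 9.3, so the center E sits 9.3 in from both sides at E = (-16.000, 19.400). That places the tangent points at C = (-25.300, 19.400) on MC and G = (-16.000, 28.700) on GU. Then |VG| = |G − V| = 32.859.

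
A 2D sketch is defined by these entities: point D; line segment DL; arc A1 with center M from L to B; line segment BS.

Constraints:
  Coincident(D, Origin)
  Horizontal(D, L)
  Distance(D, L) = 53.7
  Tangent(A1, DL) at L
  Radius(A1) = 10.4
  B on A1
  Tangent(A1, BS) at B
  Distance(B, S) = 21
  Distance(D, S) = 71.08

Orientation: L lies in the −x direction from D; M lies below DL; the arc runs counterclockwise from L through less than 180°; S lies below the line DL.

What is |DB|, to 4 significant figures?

64.97

Checks: |MB| = 10.40 ✓; ∠(MB, BS) = 90.00° ✓; |BS| = 21.00 ✓; |DS| = 71.08 ✓.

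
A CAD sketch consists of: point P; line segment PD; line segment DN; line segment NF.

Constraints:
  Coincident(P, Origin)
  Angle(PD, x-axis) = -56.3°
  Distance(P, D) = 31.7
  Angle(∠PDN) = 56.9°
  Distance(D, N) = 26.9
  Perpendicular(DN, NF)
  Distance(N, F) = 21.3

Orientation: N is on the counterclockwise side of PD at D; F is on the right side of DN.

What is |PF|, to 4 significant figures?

48.81

P is at the origin; PD runs at -56.3° with length 31.7, so D = 31.7·(cos -56.3°, sin -56.3°) = (17.59, -26.37). ∠PDN = 56.9°, so DN runs at -56.3° + (180° − 56.9°) = 66.80° from the x-axis; with |DN| = 26.9, N = D + 26.9·(cos 66.80°, sin 66.80°) = (28.19, -1.648). The perpendicularity gives NF at right angles to DN; with |NF| = 21.3 on the right of DN, F = N + 21.3·(0.9191, -0.3939) = (47.76, -10.04). Then |PF| = |F − P| = 48.81.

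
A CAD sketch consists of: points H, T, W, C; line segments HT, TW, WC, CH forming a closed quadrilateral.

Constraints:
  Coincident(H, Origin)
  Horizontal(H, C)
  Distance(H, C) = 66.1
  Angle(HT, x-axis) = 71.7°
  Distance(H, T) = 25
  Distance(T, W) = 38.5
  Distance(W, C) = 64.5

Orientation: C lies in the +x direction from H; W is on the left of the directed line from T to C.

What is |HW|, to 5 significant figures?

62.653

Checks: |TW| = 38.50 ✓; |WC| = 64.50 ✓.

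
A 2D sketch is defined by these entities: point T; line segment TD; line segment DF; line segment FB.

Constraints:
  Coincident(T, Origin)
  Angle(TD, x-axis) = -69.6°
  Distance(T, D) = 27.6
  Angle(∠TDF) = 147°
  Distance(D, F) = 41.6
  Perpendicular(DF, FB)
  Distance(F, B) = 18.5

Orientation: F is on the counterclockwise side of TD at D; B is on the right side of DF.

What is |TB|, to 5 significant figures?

72.915

T is at the origin; TD runs at -69.6° with length 27.6, so D = 27.6·(cos -69.6°, sin -69.6°) = (9.6206, -25.869). ∠TDF = 147.0°, so DF runs at -69.6° + (180° − 147.0°) = -36.600° from the x-axis; with |DF| = 41.6, F = D + 41.6·(cos -36.600°, sin -36.600°) = (43.018, -50.672). The perpendicularity gives FB at right angles to DF; with |FB| = 18.5 on the right of DF, B = F + 18.5·(-0.59622, -0.80282) = (31.988, -65.524). Then |TB| = |B − T| = 72.915.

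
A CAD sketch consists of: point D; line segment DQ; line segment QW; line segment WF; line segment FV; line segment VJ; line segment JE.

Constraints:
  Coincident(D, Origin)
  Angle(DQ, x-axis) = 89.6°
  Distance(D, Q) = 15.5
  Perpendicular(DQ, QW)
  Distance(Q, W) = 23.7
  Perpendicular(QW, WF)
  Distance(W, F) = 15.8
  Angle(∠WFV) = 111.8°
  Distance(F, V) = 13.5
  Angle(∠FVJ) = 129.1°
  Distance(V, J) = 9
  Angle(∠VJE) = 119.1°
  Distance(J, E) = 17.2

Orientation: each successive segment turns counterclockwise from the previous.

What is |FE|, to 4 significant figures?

26.28

D is at the origin; DQ runs at 89.6° with length 15.5, so Q = (0.1082, 15.50). DQ is perpendicular to QW, so QW runs at 179.6°; with |QW| = 23.7, W = (-23.59, 15.67). QW is perpendicular to WF, so WF runs at -90.40°; with |WF| = 15.8, F = (-23.70, -0.1345). ∠WFV = 111.8° gives FV at -22.20° from the x-axis; with |FV| = 13.5, V = (-11.20, -5.235). ∠FVJ = 129.1° gives VJ at 28.70° from the x-axis; with |VJ| = 9.0, J = (-3.308, -0.9134). ∠VJE = 119.1° gives JE at 89.60° from the x-axis; with |JE| = 17.2, E = (-3.188, 16.29). Then |FE| = |E − F| = 26.28.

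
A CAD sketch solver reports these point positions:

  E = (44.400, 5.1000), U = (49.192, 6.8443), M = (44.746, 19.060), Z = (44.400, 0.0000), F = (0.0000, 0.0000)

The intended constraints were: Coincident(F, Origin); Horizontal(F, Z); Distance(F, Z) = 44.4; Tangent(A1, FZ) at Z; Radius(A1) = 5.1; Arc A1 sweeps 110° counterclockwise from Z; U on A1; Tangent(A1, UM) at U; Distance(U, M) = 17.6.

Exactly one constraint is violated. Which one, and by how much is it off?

Distance(U, M) = 17.6 — off by 4.60.

F = (0.00, 0.00) ✓; F.y = 0.00, Z.y = 0.00 ✓; |FZ| = 44.40 ✓; ∠(EZ, ZF) = 90.00° ✓; |EZ| = 5.100 ✓; bearing(E→U) − bearing(E→Z) = 110.0° ✓; |EU| = 5.100 ✓; ∠(EU, UM) = 90.00° ✓; |UM| = 13.00 ✗.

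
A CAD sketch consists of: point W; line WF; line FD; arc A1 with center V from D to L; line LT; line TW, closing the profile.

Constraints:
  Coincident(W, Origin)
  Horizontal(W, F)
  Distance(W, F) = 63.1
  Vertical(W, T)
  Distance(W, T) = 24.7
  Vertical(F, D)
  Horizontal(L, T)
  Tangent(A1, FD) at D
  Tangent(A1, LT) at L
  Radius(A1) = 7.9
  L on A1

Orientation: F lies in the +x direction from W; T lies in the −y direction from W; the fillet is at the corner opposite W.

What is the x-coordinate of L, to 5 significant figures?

55.200

W is at the origin; W and F share the same y with |WF| = 63.1 and F on the +x side, so F = (63.100, 0.0000). W and T share the same x with |WT| = 24.7 and T on the −y side, so T = (0.0000, -24.700). The virtual corner opposite W is at (63.100, -24.700). Tangency of A1 to FD means the radius VD is perpendicular to FD and A1 meets LT tangentially, so VL is at right angles to LT, with radius 7.9, so the center V sits 7.9 in from both sides at V = (55.200, -16.800). That places the tangent points at D = (63.100, -16.800) on FD and L = (55.200, -24.700) on LT. So L.x = 55.200.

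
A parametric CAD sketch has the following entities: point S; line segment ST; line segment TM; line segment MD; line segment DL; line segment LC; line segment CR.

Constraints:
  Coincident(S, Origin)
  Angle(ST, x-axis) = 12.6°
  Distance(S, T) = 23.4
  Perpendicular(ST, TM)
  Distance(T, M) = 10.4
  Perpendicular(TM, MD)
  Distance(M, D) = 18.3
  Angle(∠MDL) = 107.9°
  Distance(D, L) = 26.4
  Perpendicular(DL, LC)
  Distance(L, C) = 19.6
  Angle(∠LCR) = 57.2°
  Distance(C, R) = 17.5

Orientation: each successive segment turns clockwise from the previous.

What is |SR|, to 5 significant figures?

11.779

S is at the origin; ST runs at 12.6° with length 23.4, so T = (22.836, 5.1046). ST is perpendicular to TM, so TM runs at -77.400°; with |TM| = 10.4, M = (25.105, -5.0450). TM is perpendicular to MD, so MD runs at -167.40°; with |MD| = 18.3, D = (7.2459, -9.0370). ∠MDL = 107.9° gives DL at 120.50° from the x-axis; with |DL| = 26.4, L = (-6.1531, 13.710). DL is perpendicular to LC, so LC runs at 30.500°; with |LC| = 19.6, C = (10.735, 23.658). ∠LCR = 57.2° gives CR at -92.300° from the x-axis; with |CR| = 17.5, R = (10.032, 6.1719). Then |SR| = |R − S| = 11.779.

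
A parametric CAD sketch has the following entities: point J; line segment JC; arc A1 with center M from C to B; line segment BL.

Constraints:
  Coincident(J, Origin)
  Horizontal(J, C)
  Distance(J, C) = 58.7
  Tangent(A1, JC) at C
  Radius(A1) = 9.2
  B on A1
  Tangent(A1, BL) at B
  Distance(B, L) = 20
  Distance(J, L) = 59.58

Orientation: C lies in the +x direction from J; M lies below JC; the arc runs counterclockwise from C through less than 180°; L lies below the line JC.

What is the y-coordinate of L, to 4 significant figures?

-30.00

J is at the origin; JC is horizontal with |JC| = 58.7 and C on the +x side, so C = (58.70, 0.000). A1 meets JC tangentially, so MC is at right angles to JC, so M = C + (0, -9.2) = (58.70, -9.200). Since MB ⟂ BL (tangency), |ML| = √(9.2² + 20.0²) = 22.01 regardless of where B sits on A1. So L lies on both circle(J, 59.58) and circle(M, 22.01); the below-JC intersection is L = (51.48, -30.00). B is the foot of the tangent from L: B = (49.54, -10.09).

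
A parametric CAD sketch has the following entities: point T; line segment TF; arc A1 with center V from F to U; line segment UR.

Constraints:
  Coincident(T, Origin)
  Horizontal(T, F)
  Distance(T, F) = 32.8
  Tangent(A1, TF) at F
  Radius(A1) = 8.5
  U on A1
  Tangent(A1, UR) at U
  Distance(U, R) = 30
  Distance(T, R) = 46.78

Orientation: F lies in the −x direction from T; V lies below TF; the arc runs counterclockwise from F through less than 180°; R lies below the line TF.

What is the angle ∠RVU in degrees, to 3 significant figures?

74.2°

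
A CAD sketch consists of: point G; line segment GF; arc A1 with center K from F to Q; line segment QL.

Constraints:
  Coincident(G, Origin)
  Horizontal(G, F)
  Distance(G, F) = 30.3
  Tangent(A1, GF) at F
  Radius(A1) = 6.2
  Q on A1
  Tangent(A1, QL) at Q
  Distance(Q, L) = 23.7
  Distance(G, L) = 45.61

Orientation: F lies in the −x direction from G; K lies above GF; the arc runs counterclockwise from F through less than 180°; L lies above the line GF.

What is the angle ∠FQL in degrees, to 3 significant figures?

123°

G is at the origin; GF is horizontal with |GF| = 30.3 and F on the −x side, so F = (-30.3, 0.00). A1 meets GF tangentially, so KF is at right angles to GF, so K = F + (0, 6.2) = (-30.3, 6.20). Since KQ ⟂ QL (tangency), |KL| = √(6.2² + 23.7²) = 24.5 regardless of where Q sits on A1. So L lies on both circle(G, 45.61) and circle(K, 24.5); the above-GF intersection is L = (-34.0, 30.4). Q is the foot of the tangent from L: Q = (-24.6, 8.65).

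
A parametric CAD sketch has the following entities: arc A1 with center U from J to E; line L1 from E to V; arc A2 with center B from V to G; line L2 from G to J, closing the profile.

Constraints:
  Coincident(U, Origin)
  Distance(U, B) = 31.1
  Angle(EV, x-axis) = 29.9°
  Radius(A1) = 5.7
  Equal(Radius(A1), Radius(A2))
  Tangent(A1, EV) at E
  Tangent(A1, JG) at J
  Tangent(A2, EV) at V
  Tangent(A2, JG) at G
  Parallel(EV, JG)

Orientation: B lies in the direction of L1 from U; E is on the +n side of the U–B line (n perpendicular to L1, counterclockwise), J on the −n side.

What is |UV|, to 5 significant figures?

31.618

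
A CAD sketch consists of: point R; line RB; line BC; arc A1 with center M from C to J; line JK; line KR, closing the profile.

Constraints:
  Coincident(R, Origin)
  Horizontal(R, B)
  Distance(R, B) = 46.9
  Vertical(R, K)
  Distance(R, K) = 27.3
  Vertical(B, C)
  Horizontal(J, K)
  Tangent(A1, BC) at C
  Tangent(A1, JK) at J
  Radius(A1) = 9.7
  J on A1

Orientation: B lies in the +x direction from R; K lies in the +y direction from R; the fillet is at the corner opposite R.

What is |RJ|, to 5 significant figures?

46.142

R is at the origin; RB is horizontal with |RB| = 46.9 and B on the +x side, so B = (46.900, 0.0000). RK is vertical with |RK| = 27.3 and K on the +y side, so K = (0.0000, 27.300). The virtual corner opposite R is at (46.900, 27.300). Since A1 is tangent to BC there, MC ⟂ BC and the tangent condition forces MJ to be normal to JK, with radius 9.7, so the center M sits 9.7 in from both sides at M = (37.200, 17.600). That places the tangent points at C = (46.900, 17.600) on BC and J = (37.200, 27.300) on JK. Then |RJ| = |J − R| = 46.142.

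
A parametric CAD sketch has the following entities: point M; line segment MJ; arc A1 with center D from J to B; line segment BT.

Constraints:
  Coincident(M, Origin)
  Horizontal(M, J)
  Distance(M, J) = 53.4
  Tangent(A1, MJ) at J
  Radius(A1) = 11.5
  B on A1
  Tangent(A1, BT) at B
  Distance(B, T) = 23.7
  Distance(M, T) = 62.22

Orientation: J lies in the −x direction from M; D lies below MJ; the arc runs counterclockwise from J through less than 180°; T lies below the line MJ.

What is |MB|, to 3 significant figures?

65.4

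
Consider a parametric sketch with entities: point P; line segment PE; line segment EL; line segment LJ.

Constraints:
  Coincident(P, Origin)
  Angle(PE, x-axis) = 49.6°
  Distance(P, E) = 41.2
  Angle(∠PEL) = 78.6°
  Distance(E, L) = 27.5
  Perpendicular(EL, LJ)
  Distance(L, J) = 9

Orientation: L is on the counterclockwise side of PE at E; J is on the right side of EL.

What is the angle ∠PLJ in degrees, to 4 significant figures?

154.4°

P is at the origin; PE runs at 49.6° with length 41.2, so E = 41.2·(cos 49.6°, sin 49.6°) = (26.70, 31.38). ∠PEL = 78.6°, so EL runs at 49.6° + (180° − 78.6°) = 151.0° from the x-axis; with |EL| = 27.5, L = E + 27.5·(cos 151.0°, sin 151.0°) = (2.650, 44.71). The perpendicularity gives LJ at right angles to EL; with |LJ| = 9.0 on the right of EL, J = L + 9.0·(0.4848, 0.8746) = (7.014, 52.58). Then cos ∠PLJ = LP·LJ / (|LP||LJ|), giving 154.4°.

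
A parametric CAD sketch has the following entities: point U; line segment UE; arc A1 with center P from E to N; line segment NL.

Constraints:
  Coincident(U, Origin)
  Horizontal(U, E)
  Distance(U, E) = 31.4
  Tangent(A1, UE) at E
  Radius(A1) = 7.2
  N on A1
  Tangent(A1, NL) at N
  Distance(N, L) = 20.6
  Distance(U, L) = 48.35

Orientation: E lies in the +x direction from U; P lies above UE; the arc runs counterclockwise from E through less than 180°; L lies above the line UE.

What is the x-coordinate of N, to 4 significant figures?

38.59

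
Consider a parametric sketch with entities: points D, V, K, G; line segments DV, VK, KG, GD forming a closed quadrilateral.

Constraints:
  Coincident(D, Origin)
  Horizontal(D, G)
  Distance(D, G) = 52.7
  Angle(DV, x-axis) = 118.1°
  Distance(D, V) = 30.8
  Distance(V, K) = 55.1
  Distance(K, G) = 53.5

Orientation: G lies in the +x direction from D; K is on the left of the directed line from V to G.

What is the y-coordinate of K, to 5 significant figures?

50.611

Checks: |VK| = 55.10 ✓; |KG| = 53.50 ✓.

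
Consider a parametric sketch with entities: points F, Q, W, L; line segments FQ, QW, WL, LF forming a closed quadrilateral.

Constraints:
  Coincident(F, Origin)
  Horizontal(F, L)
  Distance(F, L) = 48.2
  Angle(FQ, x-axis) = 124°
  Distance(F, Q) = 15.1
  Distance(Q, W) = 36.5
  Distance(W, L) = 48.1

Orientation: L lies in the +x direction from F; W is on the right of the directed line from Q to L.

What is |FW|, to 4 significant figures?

21.97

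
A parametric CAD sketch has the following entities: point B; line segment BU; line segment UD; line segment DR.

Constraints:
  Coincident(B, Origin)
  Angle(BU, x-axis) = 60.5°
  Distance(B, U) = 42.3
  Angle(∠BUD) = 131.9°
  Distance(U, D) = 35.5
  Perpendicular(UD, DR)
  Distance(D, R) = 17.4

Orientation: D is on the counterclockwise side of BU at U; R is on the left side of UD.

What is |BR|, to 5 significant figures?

65.287

B is at the origin; BU runs at 60.5° with length 42.3, so U = 42.3·(cos 60.5°, sin 60.5°) = (20.830, 36.816). ∠BUD = 131.9°, so UD runs at 60.5° + (180° − 131.9°) = 108.60° from the x-axis; with |UD| = 35.5, D = U + 35.5·(cos 108.60°, sin 108.60°) = (9.5065, 70.462). UD ⟂ DR; with |DR| = 17.4 on the left of UD, R = D + 17.4·(-0.94777, -0.31896) = (-6.9847, 64.912). Then |BR| = |R − B| = 65.287.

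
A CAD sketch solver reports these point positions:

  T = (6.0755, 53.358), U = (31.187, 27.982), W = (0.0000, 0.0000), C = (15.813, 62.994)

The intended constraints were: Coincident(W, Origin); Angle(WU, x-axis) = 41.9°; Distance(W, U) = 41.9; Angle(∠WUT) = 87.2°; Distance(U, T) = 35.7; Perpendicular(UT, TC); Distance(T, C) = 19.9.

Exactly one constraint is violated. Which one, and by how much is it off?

Distance(T, C) = 19.9 — off by 6.20.

W = (0.00, 0.00) ✓; WU at 41.90° ✓; |WU| = 41.90 ✓; ∠WUT = 87.20° ✓; |UT| = 35.70 ✓; ∠(UT, TC) = 90.00° ✓; |TC| = 13.70 ✗.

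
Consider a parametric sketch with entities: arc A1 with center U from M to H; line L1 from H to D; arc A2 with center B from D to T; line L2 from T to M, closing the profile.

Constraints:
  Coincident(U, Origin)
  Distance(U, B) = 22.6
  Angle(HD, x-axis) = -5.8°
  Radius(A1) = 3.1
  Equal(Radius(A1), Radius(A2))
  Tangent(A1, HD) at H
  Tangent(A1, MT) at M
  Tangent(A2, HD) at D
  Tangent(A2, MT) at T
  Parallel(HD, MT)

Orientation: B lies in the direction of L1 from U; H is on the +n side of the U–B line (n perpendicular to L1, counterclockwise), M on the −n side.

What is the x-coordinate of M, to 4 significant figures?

-0.3133

The slot axis is L1's direction at -5.8°, so u = (cos -5.8°, sin -5.8°) = (0.9949, -0.1011) and n = (−sin -5.8°, cos -5.8°) = (0.1011, 0.9949). U is at the origin and B lies 22.6 along u from U, so B = 22.6·u = (22.48, -2.284). Tangency of A1 to both parallel lines with radius 3.1 puts H and M at U ± 3.1·n: H = (0.3133, 3.084), M = (-0.3133, -3.084). So M.x = -0.3133.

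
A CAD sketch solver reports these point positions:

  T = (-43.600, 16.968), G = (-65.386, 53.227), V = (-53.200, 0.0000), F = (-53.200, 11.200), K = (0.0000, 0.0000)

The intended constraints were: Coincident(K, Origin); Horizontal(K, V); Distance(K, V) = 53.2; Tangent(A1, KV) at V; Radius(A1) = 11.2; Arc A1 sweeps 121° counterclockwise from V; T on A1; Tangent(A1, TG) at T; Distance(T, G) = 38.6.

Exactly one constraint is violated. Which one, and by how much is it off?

Distance(T, G) = 38.6 — off by 3.70.

K = (0.00, 0.00) ✓; K.y = 0.00, V.y = 0.00 ✓; |KV| = 53.20 ✓; ∠(FV, VK) = 90.00° ✓; |FV| = 11.20 ✓; bearing(F→T) − bearing(F→V) = 121.0° ✓; |FT| = 11.20 ✓; ∠(FT, TG) = 90.00° ✓; |TG| = 42.30 ✗.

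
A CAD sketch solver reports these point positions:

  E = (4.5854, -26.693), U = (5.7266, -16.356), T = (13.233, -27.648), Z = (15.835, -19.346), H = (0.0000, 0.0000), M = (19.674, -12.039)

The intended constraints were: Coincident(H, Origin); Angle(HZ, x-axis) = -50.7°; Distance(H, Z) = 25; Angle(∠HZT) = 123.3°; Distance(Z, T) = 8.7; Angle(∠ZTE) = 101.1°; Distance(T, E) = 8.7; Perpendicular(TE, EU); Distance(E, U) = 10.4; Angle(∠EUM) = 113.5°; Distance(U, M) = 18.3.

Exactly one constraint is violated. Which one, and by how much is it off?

Distance(U, M) = 18.3 — off by 3.70.

H = (0.00, 0.00) ✓; HZ at -50.70° ✓; |HZ| = 25.00 ✓; ∠HZT = 123.3° ✓; |ZT| = 8.700 ✓; ∠ZTE = 101.1° ✓; |TE| = 8.700 ✓; ∠(TE, EU) = 90.00° ✓; |EU| = 10.40 ✓; ∠EUM = 113.5° ✓; |UM| = 14.60 ✗.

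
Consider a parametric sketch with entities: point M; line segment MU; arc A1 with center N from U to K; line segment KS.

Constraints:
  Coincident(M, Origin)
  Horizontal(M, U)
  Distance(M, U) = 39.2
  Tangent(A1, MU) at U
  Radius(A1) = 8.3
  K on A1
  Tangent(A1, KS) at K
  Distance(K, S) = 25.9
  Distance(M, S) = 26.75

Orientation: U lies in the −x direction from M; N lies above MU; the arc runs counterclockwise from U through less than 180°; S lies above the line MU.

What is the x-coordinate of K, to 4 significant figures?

-33.09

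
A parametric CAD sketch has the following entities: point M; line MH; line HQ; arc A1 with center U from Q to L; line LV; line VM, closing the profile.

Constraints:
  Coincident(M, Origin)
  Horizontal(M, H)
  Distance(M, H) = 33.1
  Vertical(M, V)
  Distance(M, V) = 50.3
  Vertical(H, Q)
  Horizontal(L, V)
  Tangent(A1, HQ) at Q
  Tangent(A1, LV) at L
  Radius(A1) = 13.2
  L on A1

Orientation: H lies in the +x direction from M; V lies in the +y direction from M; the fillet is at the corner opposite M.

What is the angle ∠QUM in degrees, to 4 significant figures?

118.2°

M is at the origin; M and H share the same y with |MH| = 33.1 and H on the +x side, so H = (33.10, 0.000). M and V share the same x with |MV| = 50.3 and V on the +y side, so V = (0.000, 50.30). The virtual corner opposite M is at (33.10, 50.30). Since A1 is tangent to HQ there, UQ ⟂ HQ and tangency of A1 to LV means the radius UL is perpendicular to LV, with radius 13.2, so the center U sits 13.2 in from both sides at U = (19.90, 37.10). That places the tangent points at Q = (33.10, 37.10) on HQ and L = (19.90, 50.30) on LV. Then cos ∠QUM = UQ·UM / (|UQ||UM|), giving 118.2°.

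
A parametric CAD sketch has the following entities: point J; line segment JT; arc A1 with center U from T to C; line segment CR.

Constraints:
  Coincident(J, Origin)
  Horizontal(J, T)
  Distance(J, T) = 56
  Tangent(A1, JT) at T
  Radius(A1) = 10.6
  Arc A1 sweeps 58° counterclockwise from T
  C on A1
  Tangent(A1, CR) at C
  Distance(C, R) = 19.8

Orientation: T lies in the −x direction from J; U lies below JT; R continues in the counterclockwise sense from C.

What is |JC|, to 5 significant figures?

65.180

Since A1 is tangent to JT there, UT ⟂ JT, so U = T + (0, -10.6) = (-56.000, -10.600). On A1, T sits at bearing 90° from U; a 58° counterclockwise sweep puts C at bearing 148°, so C = U + 10.6·(cos 148°, sin 148°) = (-64.989, -4.9829). Then |JC| = |C − J| = 65.180.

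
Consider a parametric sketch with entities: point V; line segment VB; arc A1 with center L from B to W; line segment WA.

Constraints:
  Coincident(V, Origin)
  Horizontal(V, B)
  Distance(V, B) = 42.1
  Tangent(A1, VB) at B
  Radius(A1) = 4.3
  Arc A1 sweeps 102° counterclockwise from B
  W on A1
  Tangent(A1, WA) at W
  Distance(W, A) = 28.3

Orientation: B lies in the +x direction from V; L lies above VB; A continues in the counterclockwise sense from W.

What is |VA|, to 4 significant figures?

52.10

On A1, B sits at bearing -90° from L; a 102° counterclockwise sweep puts W at bearing 12°, so W = L + 4.3·(cos 12°, sin 12°) = (46.31, 5.194). A1 meets WA tangentially, so LW is at right angles to WA, so WA runs along (−sin 12°, cos 12°); with |WA| = 28.3, A = (40.42, 32.88). Then |VA| = |A − V| = 52.10.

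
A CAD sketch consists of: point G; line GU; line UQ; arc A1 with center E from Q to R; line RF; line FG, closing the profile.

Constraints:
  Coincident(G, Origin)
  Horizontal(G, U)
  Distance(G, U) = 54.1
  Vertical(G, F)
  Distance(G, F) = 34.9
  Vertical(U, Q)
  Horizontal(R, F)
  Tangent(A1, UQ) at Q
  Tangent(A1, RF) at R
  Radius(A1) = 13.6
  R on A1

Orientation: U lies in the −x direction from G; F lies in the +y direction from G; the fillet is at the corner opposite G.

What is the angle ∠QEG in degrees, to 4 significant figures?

152.3°

G is at the origin; GU is horizontal with |GU| = 54.1 and U on the −x side, so U = (-54.10, 0.000). G and F share the same x with |GF| = 34.9 and F on the +y side, so F = (0.000, 34.90). The virtual corner opposite G is at (-54.10, 34.90). The tangent condition forces EQ to be normal to UQ and tangency of A1 to RF means the radius ER is perpendicular to RF, with radius 13.6, so the center E sits 13.6 in from both sides at E = (-40.50, 21.30). That places the tangent points at Q = (-54.10, 21.30) on UQ and R = (-40.50, 34.90) on RF. Then cos ∠QEG = EQ·EG / (|EQ||EG|), giving 152.3°.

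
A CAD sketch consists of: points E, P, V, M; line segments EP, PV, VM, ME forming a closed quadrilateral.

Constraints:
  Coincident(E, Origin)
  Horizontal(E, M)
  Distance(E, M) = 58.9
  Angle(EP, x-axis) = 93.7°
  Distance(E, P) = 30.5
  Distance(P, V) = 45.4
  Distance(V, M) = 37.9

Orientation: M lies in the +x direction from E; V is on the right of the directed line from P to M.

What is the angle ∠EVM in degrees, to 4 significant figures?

147.0°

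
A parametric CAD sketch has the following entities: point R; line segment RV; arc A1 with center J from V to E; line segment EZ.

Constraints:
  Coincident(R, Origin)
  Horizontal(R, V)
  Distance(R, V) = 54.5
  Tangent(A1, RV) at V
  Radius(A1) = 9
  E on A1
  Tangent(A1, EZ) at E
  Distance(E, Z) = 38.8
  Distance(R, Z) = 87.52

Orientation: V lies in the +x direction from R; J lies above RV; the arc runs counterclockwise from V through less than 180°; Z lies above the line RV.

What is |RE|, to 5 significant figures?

63.171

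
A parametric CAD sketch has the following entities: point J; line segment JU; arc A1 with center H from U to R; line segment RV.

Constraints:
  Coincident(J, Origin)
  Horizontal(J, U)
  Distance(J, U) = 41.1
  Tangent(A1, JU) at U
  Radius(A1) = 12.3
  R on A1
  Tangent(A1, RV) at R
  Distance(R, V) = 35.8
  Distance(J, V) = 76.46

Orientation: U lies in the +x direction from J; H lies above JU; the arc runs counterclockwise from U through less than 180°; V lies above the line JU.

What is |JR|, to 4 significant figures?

53.60

J is at the origin; JU is horizontal with |JU| = 41.1 and U on the +x side, so U = (41.10, 0.000). The tangent condition forces HU to be normal to JU, so H = U + (0, 12.3) = (41.10, 12.30). Since HR ⟂ RV (tangency), |HV| = √(12.3² + 35.8²) = 37.85 regardless of where R sits on A1. So V lies on both circle(J, 76.46) and circle(H, 37.85); the above-JU intersection is V = (63.20, 43.03). R is the foot of the tangent from V: R = (52.88, 8.753).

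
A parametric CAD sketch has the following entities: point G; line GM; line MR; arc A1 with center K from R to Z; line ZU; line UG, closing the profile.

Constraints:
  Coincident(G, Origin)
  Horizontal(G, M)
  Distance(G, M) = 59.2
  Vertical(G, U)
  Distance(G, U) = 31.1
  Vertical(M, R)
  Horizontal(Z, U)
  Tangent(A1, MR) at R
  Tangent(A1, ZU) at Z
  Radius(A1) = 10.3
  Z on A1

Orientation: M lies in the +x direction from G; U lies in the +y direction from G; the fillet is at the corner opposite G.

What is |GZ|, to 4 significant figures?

57.95

G is at the origin; G and M share the same y with |GM| = 59.2 and M on the +x side, so M = (59.20, 0.000). GU is vertical with |GU| = 31.1 and U on the +y side, so U = (0.000, 31.10). The virtual corner opposite G is at (59.20, 31.10). A1 meets MR tangentially, so KR is at right angles to MR and the tangent condition forces KZ to be normal to ZU, with radius 10.3, so the center K sits 10.3 in from both sides at K = (48.90, 20.80). That places the tangent points at R = (59.20, 20.80) on MR and Z = (48.90, 31.10) on ZU. Then |GZ| = |Z − G| = 57.95.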